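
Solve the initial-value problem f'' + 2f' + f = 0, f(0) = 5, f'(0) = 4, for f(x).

f = 5*exp(-x) + 9*x*exp(-x)

Characteristic equation r² + 2r + 1 = 0 has discriminant (2)² - 4·(1) = 0, so r = -1 is a repeated root.
Hence f_h = (C1 + C2*x)*exp(-x).
Apply the initial conditions: f(0) = C1 = 5 and f'(0) = C2 - C1 = 4. Solving gives C1 = 5, C2 = 9.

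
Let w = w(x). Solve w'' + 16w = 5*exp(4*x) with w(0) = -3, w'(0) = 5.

w = -101*cos(4*x)/32 + 5*exp(4*x)/32 + 35*sin(4*x)/32

Characteristic equation r² + 16 = 0 has discriminant (0)² - 4·(16) = -64 < 0, so r = ± 4i.
Hence w_h = C1*cos(4*x) + C2*sin(4*x).
Try w_p = A*exp(4*x). Substituting into the equation and dividing by exp(4*x) gives A = 5/32, so w_p = 5*exp(4*x)/32.
General solution: w = 5*exp(4*x)/32 + C1*cos(4*x) + C2*sin(4*x).
Apply the initial conditions: w(0) = 5/32 + C1 = -3 and w'(0) = 5/8 + 4*C2 = 5. Solving gives C1 = -101/32, C2 = 35/32.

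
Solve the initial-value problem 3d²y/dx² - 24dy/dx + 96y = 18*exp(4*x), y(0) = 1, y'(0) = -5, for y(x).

Divide through by 3: y'' - 8y' + 32y = 6*exp(4*x).
Characteristic equation r² - 8r + 32 = 0 has discriminant (-8)² - 4·(32) = -64 < 0, so r = 4 ± 4i.
Hence y_h = C1*cos(4*x)*exp(4*x) + C2*exp(4*x)*sin(4*x).
Try y_p = A*exp(4*x). Substituting into the equation and dividing by exp(4*x) gives A = 3/8, so y_p = 3*exp(4*x)/8.
General solution: y = 3*exp(4*x)/8 + C1*cos(4*x)*exp(4*x) + C2*exp(4*x)*sin(4*x).
Apply the initial conditions: y(0) = 3/8 + C1 = 1 and y'(0) = 3/2 + 4*C1 + 4*C2 = -5. Solving gives C1 = 5/8, C2 = -9/4.

y = 3*exp(4*x)/8 - 9*exp(4*x)*sin(4*x)/4 + 5*cos(4*x)*exp(4*x)/8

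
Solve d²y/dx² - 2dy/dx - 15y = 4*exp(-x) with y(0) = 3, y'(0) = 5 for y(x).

y = -exp(-x)/3 + 3*exp(-3*x)/2 + 11*exp(5*x)/6

Characteristic equation r² - 2r - 15 = 0 factors as (r + 3)(r - 5) = 0, so r = -3, 5.
Hence y_h = C1*exp(-3*x) + C2*exp(5*x).
Try y_p = A*exp(-x). Substituting into the equation and dividing by exp(-x) gives A = -1/3, so y_p = -exp(-x)/3.
General solution: y = -exp(-x)/3 + C1*exp(-3*x) + C2*exp(5*x).
Apply the initial conditions: y(0) = -1/3 + C1 + C2 = 3 and y'(0) = 1/3 - 3*C1 + 5*C2 = 5. Solving gives C1 = 3/2, C2 = 11/6.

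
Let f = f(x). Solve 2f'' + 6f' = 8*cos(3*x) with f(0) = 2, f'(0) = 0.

Divide through by 2: f'' + 3f' = 4*cos(3*x).
Characteristic equation r² + 3r = 0 factors as (r + 3)r = 0, so r = -3, 0.
Hence f_h = C1*exp(-3*x) + C2.
Try f_p = A*cos(3*x) + B*sin(3*x). Substituting and equating the coefficients of cos(3x) and sin(3x) gives A = -2/9, B = 2/9, so f_p = -2*cos(3*x)/9 + 2*sin(3*x)/9.
General solution: f = C2 - 2*cos(3*x)/9 + 2*sin(3*x)/9 + C1*exp(-3*x).
Apply the initial conditions: f(0) = -2/9 + C1 + C2 = 2 and f'(0) = 2/3 - 3*C1 = 0. Solving gives C1 = 2/9, C2 = 2.

f = 2 - 2*cos(3*x)/9 + 2*exp(-3*x)/9 + 2*sin(3*x)/9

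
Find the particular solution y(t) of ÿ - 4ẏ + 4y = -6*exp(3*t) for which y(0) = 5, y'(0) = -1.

y = -6*exp(3*t) + 11*exp(2*t) - 5*t*exp(2*t)

Characteristic equation r² - 4r + 4 = 0 has discriminant (-4)² - 4·(4) = 0, so r = 2 is a repeated root.
Hence y_h = (C1 + C2*t)*exp(2*t).
Try y_p = A*exp(3*t). Substituting into the equation and dividing by exp(3*t) gives A = -6, so y_p = -6*exp(3*t).
General solution: y = -6*exp(3*t) + C1*exp(2*t) + C2*t*exp(2*t).
Apply the initial conditions: y(0) = -6 + C1 = 5 and y'(0) = -18 + C2 + 2*C1 = -1. Solving gives C1 = 11, C2 = -5.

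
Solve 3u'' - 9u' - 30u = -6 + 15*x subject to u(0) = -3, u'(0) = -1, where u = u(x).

Divide through by 3: u'' - 3u' - 10u = -2 + 5*x.
Characteristic equation r² - 3r - 10 = 0 factors as (r + 2)(r - 5) = 0, so r = -2, 5.
Hence u_h = C1*exp(-2*x) + C2*exp(5*x).
For the particular solution try u_p = A0 + A1*x. Substituting and matching coefficients of each power of x gives A0 = 7/20, A1 = -1/2, so u_p = 7/20 - x/2.
General solution: u = 7/20 - x/2 + C1*exp(-2*x) + C2*exp(5*x).
Apply the initial conditions: u(0) = 7/20 + C1 + C2 = -3 and u'(0) = -1/2 - 2*C1 + 5*C2 = -1. Solving gives C1 = -65/28, C2 = -36/35.

u = 7/20 - 65*exp(-2*x)/28 - 36*exp(5*x)/35 - x/2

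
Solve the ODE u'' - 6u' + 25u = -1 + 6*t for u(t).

Characteristic equation r² - 6r + 25 = 0 has discriminant (-6)² - 4·(25) = -64 < 0, so r = 3 ± 4i.
Hence u_h = C1*cos(4*t)*exp(3*t) + C2*exp(3*t)*sin(4*t).
For the particular solution try u_p = A0 + A1*t. Substituting and matching coefficients of each power of t gives A0 = 11/625, A1 = 6/25, so u_p = 11/625 + 6*t/25.

u = 11/625 + 6*t/25 + C1*cos(4*t)*exp(3*t) + C2*exp(3*t)*sin(4*t)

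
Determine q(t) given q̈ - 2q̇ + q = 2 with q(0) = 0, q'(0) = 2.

q = 2 - 2*exp(t) + 4*t*exp(t)

Characteristic equation r² - 2r + 1 = 0 has discriminant (-2)² - 4·(1) = 0, so r = 1 is a repeated root.
Hence q_h = (C1 + C2*t)*exp(t).
For the particular solution try q_p = A0. Substituting and matching coefficients of each power of t gives A0 = 2, so q_p = 2.
General solution: q = 2 + C1*exp(t) + C2*t*exp(t).
Apply the initial conditions: q(0) = 2 + C1 = 0 and q'(0) = C1 + C2 = 2. Solving gives C1 = -2, C2 = 4.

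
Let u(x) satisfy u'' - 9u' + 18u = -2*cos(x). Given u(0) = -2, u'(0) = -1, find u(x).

Characteristic equation r² - 9r + 18 = 0 factors as (r - 3)(r - 6) = 0, so r = 3, 6.
Hence u_h = C1*exp(3*x) + C2*exp(6*x).
Try u_p = A*cos(x) + B*sin(x). Substituting and equating the coefficients of cos(x) and sin(x) gives A = -17/185, B = 9/185, so u_p = -17*cos(x)/185 + 9*sin(x)/185.
General solution: u = -17*cos(x)/185 + 9*sin(x)/185 + C1*exp(3*x) + C2*exp(6*x).
Apply the initial conditions: u(0) = -17/185 + C1 + C2 = -2 and u'(0) = 9/185 + 3*C1 + 6*C2 = -1. Solving gives C1 = -52/15, C2 = 173/111.

u = -52*exp(3*x)/15 - 17*cos(x)/185 + 9*sin(x)/185 + 173*exp(6*x)/111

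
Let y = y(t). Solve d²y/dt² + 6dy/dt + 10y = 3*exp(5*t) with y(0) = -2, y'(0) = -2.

y = 3*exp(5*t)/65 - 544*exp(-3*t)*sin(t)/65 - 133*cos(t)*exp(-3*t)/65

Characteristic equation r² + 6r + 10 = 0 has discriminant (6)² - 4·(10) = -4 < 0, so r = -3 ± i.
Hence y_h = C1*cos(t)*exp(-3*t) + C2*exp(-3*t)*sin(t).
Try y_p = A*exp(5*t). Substituting into the equation and dividing by exp(5*t) gives A = 3/65, so y_p = 3*exp(5*t)/65.
General solution: y = 3*exp(5*t)/65 + C1*cos(t)*exp(-3*t) + C2*exp(-3*t)*sin(t).
Apply the initial conditions: y(0) = 3/65 + C1 = -2 and y'(0) = 3/13 + C2 - 3*C1 = -2. Solving gives C1 = -133/65, C2 = -544/65.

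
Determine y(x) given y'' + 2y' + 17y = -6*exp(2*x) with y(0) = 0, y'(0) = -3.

y = -6*exp(2*x)/25 - 57*exp(-x)*sin(4*x)/100 + 6*cos(4*x)*exp(-x)/25

Characteristic equation r² + 2r + 17 = 0 has discriminant (2)² - 4·(17) = -64 < 0, so r = -1 ± 4i.
Hence y_h = C1*cos(4*x)*exp(-x) + C2*exp(-x)*sin(4*x).
Try y_p = A*exp(2*x). Substituting into the equation and dividing by exp(2*x) gives A = -6/25, so y_p = -6*exp(2*x)/25.
General solution: y = -6*exp(2*x)/25 + C1*cos(4*x)*exp(-x) + C2*exp(-x)*sin(4*x).
Apply the initial conditions: y(0) = -6/25 + C1 = 0 and y'(0) = -12/25 - C1 + 4*C2 = -3. Solving gives C1 = 6/25, C2 = -57/100.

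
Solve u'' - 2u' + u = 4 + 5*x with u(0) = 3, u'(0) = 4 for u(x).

u = 14 - 11*exp(x) + 5*x + 10*x*exp(x)

Characteristic equation r² - 2r + 1 = 0 has discriminant (-2)² - 4·(1) = 0, so r = 1 is a repeated root.
Hence u_h = (C1 + C2*x)*exp(x).
For the particular solution try u_p = A0 + A1*x. Substituting and matching coefficients of each power of x gives A0 = 14, A1 = 5, so u_p = 14 + 5*x.
General solution: u = 14 + 5*x + C1*exp(x) + C2*x*exp(x).
Apply the initial conditions: u(0) = 14 + C1 = 3 and u'(0) = 5 + C1 + C2 = 4. Solving gives C1 = -11, C2 = 10.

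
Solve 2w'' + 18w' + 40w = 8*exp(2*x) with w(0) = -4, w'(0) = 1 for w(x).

w = -59*exp(-4*x)/3 + 2*exp(2*x)/21 + 109*exp(-5*x)/7

Divide through by 2: w'' + 9w' + 20w = 4*exp(2*x).
Characteristic equation r² + 9r + 20 = 0 factors as (r + 4)(r + 5) = 0, so r = -4, -5.
Hence w_h = C1*exp(-4*x) + C2*exp(-5*x).
Try w_p = A*exp(2*x). Substituting into the equation and dividing by exp(2*x) gives A = 2/21, so w_p = 2*exp(2*x)/21.
General solution: w = 2*exp(2*x)/21 + C1*exp(-4*x) + C2*exp(-5*x).
Apply the initial conditions: w(0) = 2/21 + C1 + C2 = -4 and w'(0) = 4/21 - 5*C2 - 4*C1 = 1. Solving gives C1 = -59/3, C2 = 109/7.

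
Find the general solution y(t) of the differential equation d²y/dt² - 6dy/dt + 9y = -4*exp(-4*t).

y = -4*exp(-4*t)/49 + C1*exp(3*t) + C2*t*exp(3*t)

Characteristic equation r² - 6r + 9 = 0 has discriminant (-6)² - 4·(9) = 0, so r = 3 is a repeated root.
Hence y_h = (C1 + C2*t)*exp(3*t).
Try y_p = A*exp(-4*t). Substituting into the equation and dividing by exp(-4*t) gives A = -4/49, so y_p = -4*exp(-4*t)/49.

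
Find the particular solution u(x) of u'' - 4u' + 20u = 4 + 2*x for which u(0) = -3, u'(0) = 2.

u = 11/50 + x/10 - 161*cos(4*x)*exp(2*x)/50 + 417*exp(2*x)*sin(4*x)/200

Characteristic equation r² - 4r + 20 = 0 has discriminant (-4)² - 4·(20) = -64 < 0, so r = 2 ± 4i.
Hence u_h = C1*cos(4*x)*exp(2*x) + C2*exp(2*x)*sin(4*x).
For the particular solution try u_p = A0 + A1*x. Substituting and matching coefficients of each power of x gives A0 = 11/50, A1 = 1/10, so u_p = 11/50 + x/10.
General solution: u = 11/50 + x/10 + C1*cos(4*x)*exp(2*x) + C2*exp(2*x)*sin(4*x).
Apply the initial conditions: u(0) = 11/50 + C1 = -3 and u'(0) = 1/10 + 2*C1 + 4*C2 = 2. Solving gives C1 = -161/50, C2 = 417/200.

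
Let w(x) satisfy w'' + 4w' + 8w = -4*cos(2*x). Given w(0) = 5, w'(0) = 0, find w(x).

Characteristic equation r² + 4r + 8 = 0 has discriminant (4)² - 4·(8) = -16 < 0, so r = -2 ± 2i.
Hence w_h = C1*cos(2*x)*exp(-2*x) + C2*exp(-2*x)*sin(2*x).
Try w_p = A*cos(2*x) + B*sin(2*x). Substituting and equating the coefficients of cos(2x) and sin(2x) gives A = -1/5, B = -2/5, so w_p = -2*sin(2*x)/5 - cos(2*x)/5.
General solution: w = -2*sin(2*x)/5 - cos(2*x)/5 + C1*cos(2*x)*exp(-2*x) + C2*exp(-2*x)*sin(2*x).
Apply the initial conditions: w(0) = -1/5 + C1 = 5 and w'(0) = -4/5 - 2*C1 + 2*C2 = 0. Solving gives C1 = 26/5, C2 = 28/5.

w = -2*sin(2*x)/5 - cos(2*x)/5 + 26*cos(2*x)*exp(-2*x)/5 + 28*exp(-2*x)*sin(2*x)/5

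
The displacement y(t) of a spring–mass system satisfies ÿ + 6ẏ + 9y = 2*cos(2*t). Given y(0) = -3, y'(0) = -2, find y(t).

y = -517*exp(-3*t)/169 + 10*cos(2*t)/169 + 24*sin(2*t)/169 - 149*t*exp(-3*t)/13

Characteristic equation r² + 6r + 9 = 0 has discriminant (6)² - 4·(9) = 0, so r = -3 is a repeated root.
Hence y_h = (C1 + C2*t)*exp(-3*t).
Try y_p = A*cos(2*t) + B*sin(2*t). Substituting and equating the coefficients of cos(2t) and sin(2t) gives A = 10/169, B = 24/169, so y_p = 10*cos(2*t)/169 + 24*sin(2*t)/169.
General solution: y = 10*cos(2*t)/169 + 24*sin(2*t)/169 + C1*exp(-3*t) + C2*t*exp(-3*t).
Apply the initial conditions: y(0) = 10/169 + C1 = -3 and y'(0) = 48/169 + C2 - 3*C1 = -2. Solving gives C1 = -517/169, C2 = -149/13.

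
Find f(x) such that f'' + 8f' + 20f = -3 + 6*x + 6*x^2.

Characteristic equation r² + 8r + 20 = 0 has discriminant (8)² - 4·(20) = -16 < 0, so r = -4 ± 2i.
Hence f_h = C1*cos(2*x)*exp(-4*x) + C2*exp(-4*x)*sin(2*x).
For the particular solution try f_p = A0 + A1*x + A2*x^2. Substituting and matching coefficients of each power of x gives A0 = -51/250, A1 = 3/50, A2 = 3/10, so f_p = -51/250 + 3*x^2/10 + 3*x/50.

f = -51/250 + 3*x**2/10 + 3*x/50 + C1*cos(2*x)*exp(-4*x) + C2*exp(-4*x)*sin(2*x)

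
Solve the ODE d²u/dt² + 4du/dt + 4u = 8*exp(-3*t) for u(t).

Characteristic equation r² + 4r + 4 = 0 has discriminant (4)² - 4·(4) = 0, so r = -2 is a repeated root.
Hence u_h = (C1 + C2*t)*exp(-2*t).
Try u_p = A*exp(-3*t). Substituting into the equation and dividing by exp(-3*t) gives A = 8, so u_p = 8*exp(-3*t).

u = 8*exp(-3*t) + C1*exp(-2*t) + C2*t*exp(-2*t)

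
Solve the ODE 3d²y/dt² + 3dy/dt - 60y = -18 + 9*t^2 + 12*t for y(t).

y = 1097/4000 - 43*t/200 - 3*t**2/20 + C1*exp(4*t) + C2*exp(-5*t)

Divide through by 3: y'' + y' - 20y = -6 + 3*t^2 + 4*t.
Characteristic equation r² + r - 20 = 0 factors as (r - 4)(r + 5) = 0, so r = 4, -5.
Hence y_h = C1*exp(4*t) + C2*exp(-5*t).
For the particular solution try y_p = A0 + A1*t + A2*t^2. Substituting and matching coefficients of each power of t gives A0 = 1097/4000, A1 = -43/200, A2 = -3/20, so y_p = 1097/4000 - 43*t/200 - 3*t^2/20.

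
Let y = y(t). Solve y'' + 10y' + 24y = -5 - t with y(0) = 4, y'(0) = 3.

Characteristic equation r² + 10r + 24 = 0 factors as (r + 6)(r + 4) = 0, so r = -6, -4.
Hence y_h = C1*exp(-6*t) + C2*exp(-4*t).
For the particular solution try y_p = A0 + A1*t. Substituting and matching coefficients of each power of t gives A0 = -55/288, A1 = -1/24, so y_p = -55/288 - t/24.
General solution: y = -55/288 - t/24 + C1*exp(-6*t) + C2*exp(-4*t).
Apply the initial conditions: y(0) = -55/288 + C1 + C2 = 4 and y'(0) = -1/24 - 6*C1 - 4*C2 = 3. Solving gives C1 = -713/72, C2 = 451/32.

y = -55/288 - 713*exp(-6*t)/72 - t/24 + 451*exp(-4*t)/32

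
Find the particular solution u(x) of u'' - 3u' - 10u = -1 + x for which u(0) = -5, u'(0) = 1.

u = 13/100 - 229*exp(5*x)/175 - 107*exp(-2*x)/28 - x/10

Characteristic equation r² - 3r - 10 = 0 factors as (r + 2)(r - 5) = 0, so r = -2, 5.
Hence u_h = C1*exp(-2*x) + C2*exp(5*x).
For the particular solution try u_p = A0 + A1*x. Substituting and matching coefficients of each power of x gives A0 = 13/100, A1 = -1/10, so u_p = 13/100 - x/10.
General solution: u = 13/100 - x/10 + C1*exp(-2*x) + C2*exp(5*x).
Apply the initial conditions: u(0) = 13/100 + C1 + C2 = -5 and u'(0) = -1/10 - 2*C1 + 5*C2 = 1. Solving gives C1 = -107/28, C2 = -229/175.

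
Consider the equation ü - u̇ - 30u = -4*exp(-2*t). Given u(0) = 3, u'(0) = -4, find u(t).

u = exp(-2*t)/6 + 21*exp(6*t)/22 + 62*exp(-5*t)/33

Characteristic equation r² - r - 30 = 0 factors as (r - 6)(r + 5) = 0, so r = 6, -5.
Hence u_h = C1*exp(6*t) + C2*exp(-5*t).
Try u_p = A*exp(-2*t). Substituting into the equation and dividing by exp(-2*t) gives A = 1/6, so u_p = exp(-2*t)/6.
General solution: u = exp(-2*t)/6 + C1*exp(6*t) + C2*exp(-5*t).
Apply the initial conditions: u(0) = 1/6 + C1 + C2 = 3 and u'(0) = -1/3 - 5*C2 + 6*C1 = -4. Solving gives C1 = 21/22, C2 = 62/33.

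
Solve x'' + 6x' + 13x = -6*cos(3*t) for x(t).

Characteristic equation r² + 6r + 13 = 0 has discriminant (6)² - 4·(13) = -16 < 0, so r = -3 ± 2i.
Hence x_h = C1*cos(2*t)*exp(-3*t) + C2*exp(-3*t)*sin(2*t).
Try x_p = A*cos(3*t) + B*sin(3*t). Substituting and equating the coefficients of cos(3t) and sin(3t) gives A = -6/85, B = -27/85, so x_p = -27*sin(3*t)/85 - 6*cos(3*t)/85.

x = -27*sin(3*t)/85 - 6*cos(3*t)/85 + C1*cos(2*t)*exp(-3*t) + C2*exp(-3*t)*sin(2*t)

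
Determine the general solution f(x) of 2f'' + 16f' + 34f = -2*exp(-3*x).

Divide through by 2: f'' + 8f' + 17f = -exp(-3*x).
Characteristic equation r² + 8r + 17 = 0 has discriminant (8)² - 4·(17) = -4 < 0, so r = -4 ± i.
Hence f_h = C1*cos(x)*exp(-4*x) + C2*exp(-4*x)*sin(x).
Try f_p = A*exp(-3*x). Substituting into the equation and dividing by exp(-3*x) gives A = -1/2, so f_p = -exp(-3*x)/2.

f = -exp(-3*x)/2 + C1*cos(x)*exp(-4*x) + C2*exp(-4*x)*sin(x)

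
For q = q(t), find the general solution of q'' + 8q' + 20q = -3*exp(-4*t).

q = -3*exp(-4*t)/4 + C1*cos(2*t)*exp(-4*t) + C2*exp(-4*t)*sin(2*t)

Characteristic equation r² + 8r + 20 = 0 has discriminant (8)² - 4·(20) = -16 < 0, so r = -4 ± 2i.
Hence q_h = C1*cos(2*t)*exp(-4*t) + C2*exp(-4*t)*sin(2*t).
Try q_p = A*exp(-4*t). Substituting into the equation and dividing by exp(-4*t) gives A = -3/4, so q_p = -3*exp(-4*t)/4.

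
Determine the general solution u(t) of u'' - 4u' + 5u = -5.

Characteristic equation r² - 4r + 5 = 0 has discriminant (-4)² - 4·(5) = -4 < 0, so r = 2 ± i.
Hence u_h = C1*cos(t)*exp(2*t) + C2*exp(2*t)*sin(t).
For the particular solution try u_p = A0. Substituting and matching coefficients of each power of t gives A0 = -1, so u_p = -1.

u = -1 + C1*cos(t)*exp(2*t) + C2*exp(2*t)*sin(t)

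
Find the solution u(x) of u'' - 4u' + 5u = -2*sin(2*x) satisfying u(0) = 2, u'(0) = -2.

Characteristic equation r² - 4r + 5 = 0 has discriminant (-4)² - 4·(5) = -4 < 0, so r = 2 ± i.
Hence u_h = C1*cos(x)*exp(2*x) + C2*exp(2*x)*sin(x).
Try u_p = A*cos(2*x) + B*sin(2*x). Substituting and equating the coefficients of cos(2x) and sin(2x) gives A = -16/65, B = -2/65, so u_p = -16*cos(2*x)/65 - 2*sin(2*x)/65.
General solution: u = -16*cos(2*x)/65 - 2*sin(2*x)/65 + C1*cos(x)*exp(2*x) + C2*exp(2*x)*sin(x).
Apply the initial conditions: u(0) = -16/65 + C1 = 2 and u'(0) = -4/65 + C2 + 2*C1 = -2. Solving gives C1 = 146/65, C2 = -418/65.

u = -16*cos(2*x)/65 - 2*sin(2*x)/65 - 418*exp(2*x)*sin(x)/65 + 146*cos(x)*exp(2*x)/65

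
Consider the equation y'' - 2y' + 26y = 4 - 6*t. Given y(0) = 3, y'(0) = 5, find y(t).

Characteristic equation r² - 2r + 26 = 0 has discriminant (-2)² - 4·(26) = -100 < 0, so r = 1 ± 5i.
Hence y_h = C1*cos(5*t)*exp(t) + C2*exp(t)*sin(5*t).
For the particular solution try y_p = A0 + A1*t. Substituting and matching coefficients of each power of t gives A0 = 23/169, A1 = -3/13, so y_p = 23/169 - 3*t/13.
General solution: y = 23/169 - 3*t/13 + C1*cos(5*t)*exp(t) + C2*exp(t)*sin(5*t).
Apply the initial conditions: y(0) = 23/169 + C1 = 3 and y'(0) = -3/13 + C1 + 5*C2 = 5. Solving gives C1 = 484/169, C2 = 80/169.

y = 23/169 - 3*t/13 + 80*exp(t)*sin(5*t)/169 + 484*cos(5*t)*exp(t)/169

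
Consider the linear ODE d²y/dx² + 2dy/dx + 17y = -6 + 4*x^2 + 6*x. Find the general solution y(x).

y = -2042/4913 + 4*x**2/17 + 86*x/289 + C1*cos(4*x)*exp(-x) + C2*exp(-x)*sin(4*x)

Characteristic equation r² + 2r + 17 = 0 has discriminant (2)² - 4·(17) = -64 < 0, so r = -1 ± 4i.
Hence y_h = C1*cos(4*x)*exp(-x) + C2*exp(-x)*sin(4*x).
For the particular solution try y_p = A0 + A1*x + A2*x^2. Substituting and matching coefficients of each power of x gives A0 = -2042/4913, A1 = 86/289, A2 = 4/17, so y_p = -2042/4913 + 4*x^2/17 + 86*x/289.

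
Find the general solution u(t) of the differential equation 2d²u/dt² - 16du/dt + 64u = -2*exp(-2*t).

u = -exp(-2*t)/52 + C1*cos(4*t)*exp(4*t) + C2*exp(4*t)*sin(4*t)

Divide through by 2: u'' - 8u' + 32u = -exp(-2*t).
Characteristic equation r² - 8r + 32 = 0 has discriminant (-8)² - 4·(32) = -64 < 0, so r = 4 ± 4i.
Hence u_h = C1*cos(4*t)*exp(4*t) + C2*exp(4*t)*sin(4*t).
Try u_p = A*exp(-2*t). Substituting into the equation and dividing by exp(-2*t) gives A = -1/52, so u_p = -exp(-2*t)/52.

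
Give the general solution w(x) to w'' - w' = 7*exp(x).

Characteristic equation r² - r = 0 factors as (r - 1)r = 0, so r = 1, 0.
Hence w_h = C1*exp(x) + C2.
Since exp(x) solves the homogeneous equation (r = 1 is a root of multiplicity 1), multiply the trial by x. Try w_p = A*x*exp(x). Substituting into the equation and dividing by exp(x) gives A = 7, so w_p = 7*x*exp(x).

w = C2 + C1*exp(x) + 7*x*exp(x)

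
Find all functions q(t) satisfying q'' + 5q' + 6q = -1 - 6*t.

Characteristic equation r² + 5r + 6 = 0 factors as (r + 2)(r + 3) = 0, so r = -2, -3.
Hence q_h = C1*exp(-2*t) + C2*exp(-3*t).
For the particular solution try q_p = A0 + A1*t. Substituting and matching coefficients of each power of t gives A0 = 2/3, A1 = -1, so q_p = 2/3 - t.

q = 2/3 - t + C1*exp(-2*t) + C2*exp(-3*t)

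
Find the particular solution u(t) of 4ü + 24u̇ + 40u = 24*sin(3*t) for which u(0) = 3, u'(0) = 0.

Divide through by 4: u'' + 6u' + 10u = 6*sin(3*t).
Characteristic equation r² + 6r + 10 = 0 has discriminant (6)² - 4·(10) = -4 < 0, so r = -3 ± i.
Hence u_h = C1*cos(t)*exp(-3*t) + C2*exp(-3*t)*sin(t).
Try u_p = A*cos(3*t) + B*sin(3*t). Substituting and equating the coefficients of cos(3t) and sin(3t) gives A = -108/325, B = 6/325, so u_p = -108*cos(3*t)/325 + 6*sin(3*t)/325.
General solution: u = -108*cos(3*t)/325 + 6*sin(3*t)/325 + C1*cos(t)*exp(-3*t) + C2*exp(-3*t)*sin(t).
Apply the initial conditions: u(0) = -108/325 + C1 = 3 and u'(0) = 18/325 + C2 - 3*C1 = 0. Solving gives C1 = 1083/325, C2 = 3231/325.

u = -108*cos(3*t)/325 + 6*sin(3*t)/325 + 1083*cos(t)*exp(-3*t)/325 + 3231*exp(-3*t)*sin(t)/325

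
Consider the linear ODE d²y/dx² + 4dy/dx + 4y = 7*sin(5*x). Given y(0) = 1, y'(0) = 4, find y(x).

y = -147*sin(5*x)/841 - 140*cos(5*x)/841 + 981*exp(-2*x)/841 + 209*x*exp(-2*x)/29

Characteristic equation r² + 4r + 4 = 0 has discriminant (4)² - 4·(4) = 0, so r = -2 is a repeated root.
Hence y_h = (C1 + C2*x)*exp(-2*x).
Try y_p = A*cos(5*x) + B*sin(5*x). Substituting and equating the coefficients of cos(5x) and sin(5x) gives A = -140/841, B = -147/841, so y_p = -147*sin(5*x)/841 - 140*cos(5*x)/841.
General solution: y = -147*sin(5*x)/841 - 140*cos(5*x)/841 + C1*exp(-2*x) + C2*x*exp(-2*x).
Apply the initial conditions: y(0) = -140/841 + C1 = 1 and y'(0) = -735/841 + C2 - 2*C1 = 4. Solving gives C1 = 981/841, C2 = 209/29.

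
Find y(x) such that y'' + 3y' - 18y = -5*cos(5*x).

y = -75*sin(5*x)/2074 + 215*cos(5*x)/2074 + C1*exp(-6*x) + C2*exp(3*x)

Characteristic equation r² + 3r - 18 = 0 factors as (r + 6)(r - 3) = 0, so r = -6, 3.
Hence y_h = C1*exp(-6*x) + C2*exp(3*x).
Try y_p = A*cos(5*x) + B*sin(5*x). Substituting and equating the coefficients of cos(5x) and sin(5x) gives A = 215/2074, B = -75/2074, so y_p = -75*sin(5*x)/2074 + 215*cos(5*x)/2074.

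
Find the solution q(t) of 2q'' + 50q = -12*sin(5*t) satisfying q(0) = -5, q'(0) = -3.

Divide through by 2: q'' + 25q = -6*sin(5*t).
Characteristic equation r² + 25 = 0 has discriminant (0)² - 4·(25) = -100 < 0, so r = ± 5i.
Hence q_h = C1*cos(5*t) + C2*sin(5*t).
Since ±5i are characteristic roots, multiply the trial by t. Try q_p = t*(A*cos(5*t) + B*sin(5*t)). Substituting and equating the coefficients of cos(5t) and sin(5t) gives A = 3/5, B = 0, so q_p = 3*t*cos(5*t)/5.
General solution: q = C1*cos(5*t) + C2*sin(5*t) + 3*t*cos(5*t)/5.
Apply the initial conditions: q(0) = C1 = -5 and q'(0) = 3/5 + 5*C2 = -3. Solving gives C1 = -5, C2 = -18/25.

q = -5*cos(5*t) - 18*sin(5*t)/25 + 3*t*cos(5*t)/5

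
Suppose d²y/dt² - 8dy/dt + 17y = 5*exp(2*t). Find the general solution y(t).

y = C1*cos(t)*exp(4*t) + C2*exp(4*t)*sin(t) + exp(2*t)

Characteristic equation r² - 8r + 17 = 0 has discriminant (-8)² - 4·(17) = -4 < 0, so r = 4 ± i.
Hence y_h = C1*cos(t)*exp(4*t) + C2*exp(4*t)*sin(t).
Try y_p = A*exp(2*t). Substituting into the equation and dividing by exp(2*t) gives A = 1, so y_p = exp(2*t).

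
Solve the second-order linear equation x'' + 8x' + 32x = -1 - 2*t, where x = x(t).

x = -1/64 - t/16 + C1*cos(4*t)*exp(-4*t) + C2*exp(-4*t)*sin(4*t)

Characteristic equation r² + 8r + 32 = 0 has discriminant (8)² - 4·(32) = -64 < 0, so r = -4 ± 4i.
Hence x_h = C1*cos(4*t)*exp(-4*t) + C2*exp(-4*t)*sin(4*t).
For the particular solution try x_p = A0 + A1*t. Substituting and matching coefficients of each power of t gives A0 = -1/64, A1 = -1/16, so x_p = -1/64 - t/16.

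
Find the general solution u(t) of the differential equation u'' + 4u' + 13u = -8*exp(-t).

u = -4*exp(-t)/5 + C1*cos(3*t)*exp(-2*t) + C2*exp(-2*t)*sin(3*t)

Characteristic equation r² + 4r + 13 = 0 has discriminant (4)² - 4·(13) = -36 < 0, so r = -2 ± 3i.
Hence u_h = C1*cos(3*t)*exp(-2*t) + C2*exp(-2*t)*sin(3*t).
Try u_p = A*exp(-t). Substituting into the equation and dividing by exp(-t) gives A = -4/5, so u_p = -4*exp(-t)/5.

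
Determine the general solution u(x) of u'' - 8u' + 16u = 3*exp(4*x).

Characteristic equation r² - 8r + 16 = 0 has discriminant (-8)² - 4·(16) = 0, so r = 4 is a repeated root.
Hence u_h = (C1 + C2*x)*exp(4*x).
Since exp(4*x) solves the homogeneous equation (r = 4 is a root of multiplicity 2), multiply the trial by x^2. Try u_p = A*x^2*exp(4*x). Substituting into the equation and dividing by exp(4*x) gives A = 3/2, so u_p = 3*x^2*exp(4*x)/2.

u = C1*exp(4*x) + 3*x**2*exp(4*x)/2 + C2*x*exp(4*x)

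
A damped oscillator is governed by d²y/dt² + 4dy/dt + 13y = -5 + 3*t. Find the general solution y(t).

y = -77/169 + 3*t/13 + C1*cos(3*t)*exp(-2*t) + C2*exp(-2*t)*sin(3*t)

Characteristic equation r² + 4r + 13 = 0 has discriminant (4)² - 4·(13) = -36 < 0, so r = -2 ± 3i.
Hence y_h = C1*cos(3*t)*exp(-2*t) + C2*exp(-2*t)*sin(3*t).
For the particular solution try y_p = A0 + A1*t. Substituting and matching coefficients of each power of t gives A0 = -77/169, A1 = 3/13, so y_p = -77/169 + 3*t/13.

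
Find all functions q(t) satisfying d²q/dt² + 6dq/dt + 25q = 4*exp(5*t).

q = exp(5*t)/20 + C1*cos(4*t)*exp(-3*t) + C2*exp(-3*t)*sin(4*t)

Characteristic equation r² + 6r + 25 = 0 has discriminant (6)² - 4·(25) = -64 < 0, so r = -3 ± 4i.
Hence q_h = C1*cos(4*t)*exp(-3*t) + C2*exp(-3*t)*sin(4*t).
Try q_p = A*exp(5*t). Substituting into the equation and dividing by exp(5*t) gives A = 1/20, so q_p = exp(5*t)/20.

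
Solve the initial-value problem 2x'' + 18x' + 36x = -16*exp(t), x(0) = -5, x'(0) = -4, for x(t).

Divide through by 2: x'' + 9x' + 18x = -8*exp(t).
Characteristic equation r² + 9r + 18 = 0 factors as (r + 3)(r + 6) = 0, so r = -3, -6.
Hence x_h = C1*exp(-3*t) + C2*exp(-6*t).
Try x_p = A*exp(t). Substituting into the equation and dividing by exp(t) gives A = -2/7, so x_p = -2*exp(t)/7.
General solution: x = -2*exp(t)/7 + C1*exp(-3*t) + C2*exp(-6*t).
Apply the initial conditions: x(0) = -2/7 + C1 + C2 = -5 and x'(0) = -2/7 - 6*C2 - 3*C1 = -4. Solving gives C1 = -32/3, C2 = 125/21.

x = -32*exp(-3*t)/3 - 2*exp(t)/7 + 125*exp(-6*t)/21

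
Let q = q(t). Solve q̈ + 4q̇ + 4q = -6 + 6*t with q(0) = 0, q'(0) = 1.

Characteristic equation r² + 4r + 4 = 0 has discriminant (4)² - 4·(4) = 0, so r = -2 is a repeated root.
Hence q_h = (C1 + C2*t)*exp(-2*t).
For the particular solution try q_p = A0 + A1*t. Substituting and matching coefficients of each power of t gives A0 = -3, A1 = 3/2, so q_p = -3 + 3*t/2.
General solution: q = -3 + 3*t/2 + C1*exp(-2*t) + C2*t*exp(-2*t).
Apply the initial conditions: q(0) = -3 + C1 = 0 and q'(0) = 3/2 + C2 - 2*C1 = 1. Solving gives C1 = 3, C2 = 11/2.

q = -3 + 3*exp(-2*t) + 3*t/2 + 11*t*exp(-2*t)/2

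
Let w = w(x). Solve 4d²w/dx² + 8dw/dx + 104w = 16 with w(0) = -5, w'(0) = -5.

w = 2/13 - 132*exp(-x)*sin(5*x)/65 - 67*cos(5*x)*exp(-x)/13

Divide through by 4: w'' + 2w' + 26w = 4.
Characteristic equation r² + 2r + 26 = 0 has discriminant (2)² - 4·(26) = -100 < 0, so r = -1 ± 5i.
Hence w_h = C1*cos(5*x)*exp(-x) + C2*exp(-x)*sin(5*x).
For the particular solution try w_p = A0. Substituting and matching coefficients of each power of x gives A0 = 2/13, so w_p = 2/13.
General solution: w = 2/13 + C1*cos(5*x)*exp(-x) + C2*exp(-x)*sin(5*x).
Apply the initial conditions: w(0) = 2/13 + C1 = -5 and w'(0) = -C1 + 5*C2 = -5. Solving gives C1 = -67/13, C2 = -132/65.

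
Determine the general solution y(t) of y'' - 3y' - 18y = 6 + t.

y = -35/108 - t/18 + C1*exp(6*t) + C2*exp(-3*t)

Characteristic equation r² - 3r - 18 = 0 factors as (r - 6)(r + 3) = 0, so r = 6, -3.
Hence y_h = C1*exp(6*t) + C2*exp(-3*t).
For the particular solution try y_p = A0 + A1*t. Substituting and matching coefficients of each power of t gives A0 = -35/108, A1 = -1/18, so y_p = -35/108 - t/18.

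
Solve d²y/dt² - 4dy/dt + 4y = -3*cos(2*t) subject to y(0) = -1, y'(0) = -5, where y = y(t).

y = -exp(2*t) + 3*sin(2*t)/8 - 15*t*exp(2*t)/4

Characteristic equation r² - 4r + 4 = 0 has discriminant (-4)² - 4·(4) = 0, so r = 2 is a repeated root.
Hence y_h = (C1 + C2*t)*exp(2*t).
Try y_p = A*cos(2*t) + B*sin(2*t). Substituting and equating the coefficients of cos(2t) and sin(2t) gives A = 0, B = 3/8, so y_p = 3*sin(2*t)/8.
General solution: y = 3*sin(2*t)/8 + C1*exp(2*t) + C2*t*exp(2*t).
Apply the initial conditions: y(0) = C1 = -1 and y'(0) = 3/4 + C2 + 2*C1 = -5. Solving gives C1 = -1, C2 = -15/4.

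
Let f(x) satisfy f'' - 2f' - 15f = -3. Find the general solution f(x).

f = 1/5 + C1*exp(-3*x) + C2*exp(5*x)

Characteristic equation r² - 2r - 15 = 0 factors as (r + 3)(r - 5) = 0, so r = -3, 5.
Hence f_h = C1*exp(-3*x) + C2*exp(5*x).
For the particular solution try f_p = A0. Substituting and matching coefficients of each power of x gives A0 = 1/5, so f_p = 1/5.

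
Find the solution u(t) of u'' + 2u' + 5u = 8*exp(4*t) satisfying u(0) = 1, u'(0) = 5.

u = 8*exp(4*t)/29 + 21*cos(2*t)*exp(-t)/29 + 67*exp(-t)*sin(2*t)/29

Characteristic equation r² + 2r + 5 = 0 has discriminant (2)² - 4·(5) = -16 < 0, so r = -1 ± 2i.
Hence u_h = C1*cos(2*t)*exp(-t) + C2*exp(-t)*sin(2*t).
Try u_p = A*exp(4*t). Substituting into the equation and dividing by exp(4*t) gives A = 8/29, so u_p = 8*exp(4*t)/29.
General solution: u = 8*exp(4*t)/29 + C1*cos(2*t)*exp(-t) + C2*exp(-t)*sin(2*t).
Apply the initial conditions: u(0) = 8/29 + C1 = 1 and u'(0) = 32/29 - C1 + 2*C2 = 5. Solving gives C1 = 21/29, C2 = 67/29.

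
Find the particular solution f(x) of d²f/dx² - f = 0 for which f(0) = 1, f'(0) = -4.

f = -3*exp(x)/2 + 5*exp(-x)/2

Characteristic equation r² - 1 = 0 factors as (r - 1)(r + 1) = 0, so r = 1, -1.
Hence f_h = C1*exp(x) + C2*exp(-x).
Apply the initial conditions: f(0) = C1 + C2 = 1 and f'(0) = C1 - C2 = -4. Solving gives C1 = -3/2, C2 = 5/2.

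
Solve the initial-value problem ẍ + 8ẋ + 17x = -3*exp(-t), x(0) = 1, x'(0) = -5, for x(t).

Characteristic equation r² + 8r + 17 = 0 has discriminant (8)² - 4·(17) = -4 < 0, so r = -4 ± i.
Hence x_h = C1*cos(t)*exp(-4*t) + C2*exp(-4*t)*sin(t).
Try x_p = A*exp(-t). Substituting into the equation and dividing by exp(-t) gives A = -3/10, so x_p = -3*exp(-t)/10.
General solution: x = -3*exp(-t)/10 + C1*cos(t)*exp(-4*t) + C2*exp(-4*t)*sin(t).
Apply the initial conditions: x(0) = -3/10 + C1 = 1 and x'(0) = 3/10 + C2 - 4*C1 = -5. Solving gives C1 = 13/10, C2 = -1/10.

x = -3*exp(-t)/10 - exp(-4*t)*sin(t)/10 + 13*cos(t)*exp(-4*t)/10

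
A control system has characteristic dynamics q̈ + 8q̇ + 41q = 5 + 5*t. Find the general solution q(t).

Characteristic equation r² + 8r + 41 = 0 has discriminant (8)² - 4·(41) = -100 < 0, so r = -4 ± 5i.
Hence q_h = C1*cos(5*t)*exp(-4*t) + C2*exp(-4*t)*sin(5*t).
For the particular solution try q_p = A0 + A1*t. Substituting and matching coefficients of each power of t gives A0 = 165/1681, A1 = 5/41, so q_p = 165/1681 + 5*t/41.

q = 165/1681 + 5*t/41 + C1*cos(5*t)*exp(-4*t) + C2*exp(-4*t)*sin(5*t)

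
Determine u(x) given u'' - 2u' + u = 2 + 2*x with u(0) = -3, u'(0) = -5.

Characteristic equation r² - 2r + 1 = 0 has discriminant (-2)² - 4·(1) = 0, so r = 1 is a repeated root.
Hence u_h = (C1 + C2*x)*exp(x).
For the particular solution try u_p = A0 + A1*x. Substituting and matching coefficients of each power of x gives A0 = 6, A1 = 2, so u_p = 6 + 2*x.
General solution: u = 6 + 2*x + C1*exp(x) + C2*x*exp(x).
Apply the initial conditions: u(0) = 6 + C1 = -3 and u'(0) = 2 + C1 + C2 = -5. Solving gives C1 = -9, C2 = 2.

u = 6 - 9*exp(x) + 2*x + 2*x*exp(x)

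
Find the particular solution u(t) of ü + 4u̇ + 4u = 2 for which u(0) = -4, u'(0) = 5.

Characteristic equation r² + 4r + 4 = 0 has discriminant (4)² - 4·(4) = 0, so r = -2 is a repeated root.
Hence u_h = (C1 + C2*t)*exp(-2*t).
For the particular solution try u_p = A0. Substituting and matching coefficients of each power of t gives A0 = 1/2, so u_p = 1/2.
General solution: u = 1/2 + C1*exp(-2*t) + C2*t*exp(-2*t).
Apply the initial conditions: u(0) = 1/2 + C1 = -4 and u'(0) = C2 - 2*C1 = 5. Solving gives C1 = -9/2, C2 = -4.

u = 1/2 - 9*exp(-2*t)/2 - 4*t*exp(-2*t)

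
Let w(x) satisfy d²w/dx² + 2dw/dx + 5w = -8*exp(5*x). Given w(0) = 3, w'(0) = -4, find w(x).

w = -exp(5*x)/5 + exp(-x)*sin(2*x)/10 + 16*cos(2*x)*exp(-x)/5

Characteristic equation r² + 2r + 5 = 0 has discriminant (2)² - 4·(5) = -16 < 0, so r = -1 ± 2i.
Hence w_h = C1*cos(2*x)*exp(-x) + C2*exp(-x)*sin(2*x).
Try w_p = A*exp(5*x). Substituting into the equation and dividing by exp(5*x) gives A = -1/5, so w_p = -exp(5*x)/5.
General solution: w = -exp(5*x)/5 + C1*cos(2*x)*exp(-x) + C2*exp(-x)*sin(2*x).
Apply the initial conditions: w(0) = -1/5 + C1 = 3 and w'(0) = -1 - C1 + 2*C2 = -4. Solving gives C1 = 16/5, C2 = 1/10.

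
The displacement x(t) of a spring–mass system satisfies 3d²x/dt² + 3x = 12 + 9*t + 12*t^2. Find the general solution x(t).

Divide through by 3: x'' + x = 4 + 3*t + 4*t^2.
Characteristic equation r² + 1 = 0 has discriminant (0)² - 4·(1) = -4 < 0, so r = ± i.
Hence x_h = C1*cos(t) + C2*sin(t).
For the particular solution try x_p = A0 + A1*t + A2*t^2. Substituting and matching coefficients of each power of t gives A0 = -4, A1 = 3, A2 = 4, so x_p = -4 + 3*t + 4*t^2.

x = -4 + 3*t + 4*t**2 + C1*cos(t) + C2*sin(t)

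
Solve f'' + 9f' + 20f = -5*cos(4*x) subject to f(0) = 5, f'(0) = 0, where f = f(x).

Characteristic equation r² + 9r + 20 = 0 factors as (r + 5)(r + 4) = 0, so r = -5, -4.
Hence f_h = C1*exp(-5*x) + C2*exp(-4*x).
Try f_p = A*cos(4*x) + B*sin(4*x). Substituting and equating the coefficients of cos(4x) and sin(4x) gives A = -5/328, B = -45/328, so f_p = -45*sin(4*x)/328 - 5*cos(4*x)/328.
General solution: f = -45*sin(4*x)/328 - 5*cos(4*x)/328 + C1*exp(-5*x) + C2*exp(-4*x).
Apply the initial conditions: f(0) = -5/328 + C1 + C2 = 5 and f'(0) = -45/82 - 5*C1 - 4*C2 = 0. Solving gives C1 = -845/41, C2 = 205/8.

f = -845*exp(-5*x)/41 - 45*sin(4*x)/328 - 5*cos(4*x)/328 + 205*exp(-4*x)/8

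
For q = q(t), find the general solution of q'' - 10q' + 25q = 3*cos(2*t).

Characteristic equation r² - 10r + 25 = 0 has discriminant (-10)² - 4·(25) = 0, so r = 5 is a repeated root.
Hence q_h = (C1 + C2*t)*exp(5*t).
Try q_p = A*cos(2*t) + B*sin(2*t). Substituting and equating the coefficients of cos(2t) and sin(2t) gives A = 63/841, B = -60/841, so q_p = -60*sin(2*t)/841 + 63*cos(2*t)/841.

q = -60*sin(2*t)/841 + 63*cos(2*t)/841 + C1*exp(5*t) + C2*t*exp(5*t)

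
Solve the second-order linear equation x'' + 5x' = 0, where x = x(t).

x = C2 + C1*exp(-5*t)

Characteristic equation r² + 5r = 0 factors as (r + 5)r = 0, so r = -5, 0.
Hence x_h = C1*exp(-5*t) + C2.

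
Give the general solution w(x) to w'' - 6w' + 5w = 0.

Characteristic equation r² - 6r + 5 = 0 factors as (r - 5)(r - 1) = 0, so r = 5, 1.
Hence w_h = C1*exp(5*x) + C2*exp(x).

w = C1*exp(5*x) + C2*exp(x)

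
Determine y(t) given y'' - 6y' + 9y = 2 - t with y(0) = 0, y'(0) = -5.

Characteristic equation r² - 6r + 9 = 0 has discriminant (-6)² - 4·(9) = 0, so r = 3 is a repeated root.
Hence y_h = (C1 + C2*t)*exp(3*t).
For the particular solution try y_p = A0 + A1*t. Substituting and matching coefficients of each power of t gives A0 = 4/27, A1 = -1/9, so y_p = 4/27 - t/9.
General solution: y = 4/27 - t/9 + C1*exp(3*t) + C2*t*exp(3*t).
Apply the initial conditions: y(0) = 4/27 + C1 = 0 and y'(0) = -1/9 + C2 + 3*C1 = -5. Solving gives C1 = -4/27, C2 = -40/9.

y = 4/27 - 4*exp(3*t)/27 - t/9 - 40*t*exp(3*t)/9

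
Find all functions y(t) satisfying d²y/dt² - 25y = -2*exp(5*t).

Characteristic equation r² - 25 = 0 factors as (r + 5)(r - 5) = 0, so r = -5, 5.
Hence y_h = C1*exp(-5*t) + C2*exp(5*t).
Since exp(5*t) solves the homogeneous equation (r = 5 is a root of multiplicity 1), multiply the trial by t. Try y_p = A*t*exp(5*t). Substituting into the equation and dividing by exp(5*t) gives A = -1/5, so y_p = -t*exp(5*t)/5.

y = C1*exp(-5*t) + C2*exp(5*t) - t*exp(5*t)/5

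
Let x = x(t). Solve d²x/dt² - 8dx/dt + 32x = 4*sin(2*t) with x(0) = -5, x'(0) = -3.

Characteristic equation r² - 8r + 32 = 0 has discriminant (-8)² - 4·(32) = -64 < 0, so r = 4 ± 4i.
Hence x_h = C1*cos(4*t)*exp(4*t) + C2*exp(4*t)*sin(4*t).
Try x_p = A*cos(2*t) + B*sin(2*t). Substituting and equating the coefficients of cos(2t) and sin(2t) gives A = 4/65, B = 7/65, so x_p = 4*cos(2*t)/65 + 7*sin(2*t)/65.
General solution: x = 4*cos(2*t)/65 + 7*sin(2*t)/65 + C1*cos(4*t)*exp(4*t) + C2*exp(4*t)*sin(4*t).
Apply the initial conditions: x(0) = 4/65 + C1 = -5 and x'(0) = 14/65 + 4*C1 + 4*C2 = -3. Solving gives C1 = -329/65, C2 = 1107/260.

x = 4*cos(2*t)/65 + 7*sin(2*t)/65 - 329*cos(4*t)*exp(4*t)/65 + 1107*exp(4*t)*sin(4*t)/260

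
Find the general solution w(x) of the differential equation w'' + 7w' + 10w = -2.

w = -1/5 + C1*exp(-2*x) + C2*exp(-5*x)

Characteristic equation r² + 7r + 10 = 0 factors as (r + 2)(r + 5) = 0, so r = -2, -5.
Hence w_h = C1*exp(-2*x) + C2*exp(-5*x).
For the particular solution try w_p = A0. Substituting and matching coefficients of each power of x gives A0 = -1/5, so w_p = -1/5.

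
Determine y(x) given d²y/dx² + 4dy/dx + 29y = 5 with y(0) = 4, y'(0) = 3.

y = 5/29 + 111*cos(5*x)*exp(-2*x)/29 + 309*exp(-2*x)*sin(5*x)/145

Characteristic equation r² + 4r + 29 = 0 has discriminant (4)² - 4·(29) = -100 < 0, so r = -2 ± 5i.
Hence y_h = C1*cos(5*x)*exp(-2*x) + C2*exp(-2*x)*sin(5*x).
For the particular solution try y_p = A0. Substituting and matching coefficients of each power of x gives A0 = 5/29, so y_p = 5/29.
General solution: y = 5/29 + C1*cos(5*x)*exp(-2*x) + C2*exp(-2*x)*sin(5*x).
Apply the initial conditions: y(0) = 5/29 + C1 = 4 and y'(0) = -2*C1 + 5*C2 = 3. Solving gives C1 = 111/29, C2 = 309/145.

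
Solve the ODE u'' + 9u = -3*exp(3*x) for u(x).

Characteristic equation r² + 9 = 0 has discriminant (0)² - 4·(9) = -36 < 0, so r = ± 3i.
Hence u_h = C1*cos(3*x) + C2*sin(3*x).
Try u_p = A*exp(3*x). Substituting into the equation and dividing by exp(3*x) gives A = -1/6, so u_p = -exp(3*x)/6.

u = -exp(3*x)/6 + C1*cos(3*x) + C2*sin(3*x)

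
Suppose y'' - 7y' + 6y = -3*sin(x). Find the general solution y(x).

y = -21*cos(x)/74 - 15*sin(x)/74 + C1*exp(6*x) + C2*exp(x)

Characteristic equation r² - 7r + 6 = 0 factors as (r - 6)(r - 1) = 0, so r = 6, 1.
Hence y_h = C1*exp(6*x) + C2*exp(x).
Try y_p = A*cos(x) + B*sin(x). Substituting and equating the coefficients of cos(x) and sin(x) gives A = -21/74, B = -15/74, so y_p = -21*cos(x)/74 - 15*sin(x)/74.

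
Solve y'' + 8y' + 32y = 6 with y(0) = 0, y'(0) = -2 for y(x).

y = 3/16 - 11*exp(-4*x)*sin(4*x)/16 - 3*cos(4*x)*exp(-4*x)/16

Characteristic equation r² + 8r + 32 = 0 has discriminant (8)² - 4·(32) = -64 < 0, so r = -4 ± 4i.
Hence y_h = C1*cos(4*x)*exp(-4*x) + C2*exp(-4*x)*sin(4*x).
For the particular solution try y_p = A0. Substituting and matching coefficients of each power of x gives A0 = 3/16, so y_p = 3/16.
General solution: y = 3/16 + C1*cos(4*x)*exp(-4*x) + C2*exp(-4*x)*sin(4*x).
Apply the initial conditions: y(0) = 3/16 + C1 = 0 and y'(0) = -4*C1 + 4*C2 = -2. Solving gives C1 = -3/16, C2 = -11/16.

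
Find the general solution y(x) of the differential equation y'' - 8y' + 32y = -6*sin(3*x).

y = -144*cos(3*x)/1105 - 138*sin(3*x)/1105 + C1*cos(4*x)*exp(4*x) + C2*exp(4*x)*sin(4*x)

Characteristic equation r² - 8r + 32 = 0 has discriminant (-8)² - 4·(32) = -64 < 0, so r = 4 ± 4i.
Hence y_h = C1*cos(4*x)*exp(4*x) + C2*exp(4*x)*sin(4*x).
Try y_p = A*cos(3*x) + B*sin(3*x). Substituting and equating the coefficients of cos(3x) and sin(3x) gives A = -144/1105, B = -138/1105, so y_p = -144*cos(3*x)/1105 - 138*sin(3*x)/1105.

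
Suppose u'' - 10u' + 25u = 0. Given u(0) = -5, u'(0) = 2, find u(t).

u = -5*exp(5*t) + 27*t*exp(5*t)

Characteristic equation r² - 10r + 25 = 0 has discriminant (-10)² - 4·(25) = 0, so r = 5 is a repeated root.
Hence u_h = (C1 + C2*t)*exp(5*t).
Apply the initial conditions: u(0) = C1 = -5 and u'(0) = C2 + 5*C1 = 2. Solving gives C1 = -5, C2 = 27.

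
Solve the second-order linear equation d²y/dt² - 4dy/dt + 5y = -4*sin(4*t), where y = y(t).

y = -64*cos(4*t)/377 + 44*sin(4*t)/377 + C1*cos(t)*exp(2*t) + C2*exp(2*t)*sin(t)

Characteristic equation r² - 4r + 5 = 0 has discriminant (-4)² - 4·(5) = -4 < 0, so r = 2 ± i.
Hence y_h = C1*cos(t)*exp(2*t) + C2*exp(2*t)*sin(t).
Try y_p = A*cos(4*t) + B*sin(4*t). Substituting and equating the coefficients of cos(4t) and sin(4t) gives A = -64/377, B = 44/377, so y_p = -64*cos(4*t)/377 + 44*sin(4*t)/377.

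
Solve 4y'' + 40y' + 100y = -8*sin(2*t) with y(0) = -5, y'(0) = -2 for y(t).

y = -4245*exp(-5*t)/841 - 42*sin(2*t)/841 + 40*cos(2*t)/841 - 787*t*exp(-5*t)/29

Divide through by 4: y'' + 10y' + 25y = -2*sin(2*t).
Characteristic equation r² + 10r + 25 = 0 has discriminant (10)² - 4·(25) = 0, so r = -5 is a repeated root.
Hence y_h = (C1 + C2*t)*exp(-5*t).
Try y_p = A*cos(2*t) + B*sin(2*t). Substituting and equating the coefficients of cos(2t) and sin(2t) gives A = 40/841, B = -42/841, so y_p = -42*sin(2*t)/841 + 40*cos(2*t)/841.
General solution: y = -42*sin(2*t)/841 + 40*cos(2*t)/841 + C1*exp(-5*t) + C2*t*exp(-5*t).
Apply the initial conditions: y(0) = 40/841 + C1 = -5 and y'(0) = -84/841 + C2 - 5*C1 = -2. Solving gives C1 = -4245/841, C2 = -787/29.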